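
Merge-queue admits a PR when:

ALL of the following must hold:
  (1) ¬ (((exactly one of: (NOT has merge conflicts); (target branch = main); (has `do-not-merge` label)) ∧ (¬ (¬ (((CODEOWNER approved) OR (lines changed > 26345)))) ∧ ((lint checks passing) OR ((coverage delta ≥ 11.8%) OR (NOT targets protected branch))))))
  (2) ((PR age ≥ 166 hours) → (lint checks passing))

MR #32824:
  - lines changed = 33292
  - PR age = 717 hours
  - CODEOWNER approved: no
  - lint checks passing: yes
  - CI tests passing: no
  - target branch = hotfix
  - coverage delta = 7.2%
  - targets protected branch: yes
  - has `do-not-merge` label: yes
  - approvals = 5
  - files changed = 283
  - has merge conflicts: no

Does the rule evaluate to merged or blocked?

Atomic conditions:
  NOT has merge conflicts: no → true
  target branch = main: hotfix == main is false
  has `do-not-merge` label: yes → true
  CODEOWNER approved: no → false
  lines changed > 26345: 33292 > 26345 is true
  lint checks passing: yes → true
  coverage delta ≥ 11.8%: 7.2 ≥ 11.8 is false
  NOT targets protected branch: yes → false
  PR age ≥ 166 hours: 717 ≥ 166 is true
Combine:
[1.1.1] exactly-one(true, false, true) = false
[1.1.2.1.1.1] false OR true = true
[1.1.2.1.1] NOT true = false
[1.1.2.1] NOT false = true
[1.1.2.2.2] false OR false = false
[1.1.2.2] true OR false = true
[1.1.2] true AND true = true
[1.1] false AND true = false
[1] NOT false = true
[2] true → true = true
[root] true AND true = true
Overall: true → merged

Merged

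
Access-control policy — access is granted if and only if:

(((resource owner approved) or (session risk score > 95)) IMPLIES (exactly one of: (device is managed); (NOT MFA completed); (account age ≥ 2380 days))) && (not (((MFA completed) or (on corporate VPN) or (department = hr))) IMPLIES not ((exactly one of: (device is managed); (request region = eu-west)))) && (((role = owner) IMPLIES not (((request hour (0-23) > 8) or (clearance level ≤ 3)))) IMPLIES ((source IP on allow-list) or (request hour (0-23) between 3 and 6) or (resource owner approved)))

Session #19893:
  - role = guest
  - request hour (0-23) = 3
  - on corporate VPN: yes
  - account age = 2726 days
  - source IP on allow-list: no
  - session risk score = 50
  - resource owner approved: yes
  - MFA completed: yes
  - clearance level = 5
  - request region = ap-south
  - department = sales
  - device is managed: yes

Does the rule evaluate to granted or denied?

Atomic conditions:
  resource owner approved: yes → true
  session risk score > 95: 50 > 95 is false
  device is managed: yes → true
  NOT MFA completed: yes → false
  account age ≥ 2380 days: 2726 ≥ 2380 is true
  MFA completed: yes → true
  on corporate VPN: yes → true
  department = hr: sales == hr is false
  request region = eu-west: ap-south == eu-west is false
  role = owner: guest == owner is false
  request hour (0-23) > 8: 3 > 8 is false
  clearance level ≤ 3: 5 ≤ 3 is false
  source IP on allow-list: no → false
  request hour (0-23) between 3 and 6: 3 in [3, 6] is true
Combine:
[1.1] true OR false = true
[1.2] exactly-one(true, false, true) = false
[1] true → false = false
[2.1.1] true OR true OR false = true
[2.1] NOT true = false
[2.2.1] exactly-one(true, false) = true
[2.2] NOT true = false
[2] false → false (antecedent false ⇒ implication holds) = true
[3.1.2.1] false OR false = false
[3.1.2] NOT false = true
[3.1] false → true (antecedent false ⇒ implication holds) = true
[3.2] false OR true OR true = true
[3] true → true = true
[root] false AND true AND true = false
Overall: false → denied

Denied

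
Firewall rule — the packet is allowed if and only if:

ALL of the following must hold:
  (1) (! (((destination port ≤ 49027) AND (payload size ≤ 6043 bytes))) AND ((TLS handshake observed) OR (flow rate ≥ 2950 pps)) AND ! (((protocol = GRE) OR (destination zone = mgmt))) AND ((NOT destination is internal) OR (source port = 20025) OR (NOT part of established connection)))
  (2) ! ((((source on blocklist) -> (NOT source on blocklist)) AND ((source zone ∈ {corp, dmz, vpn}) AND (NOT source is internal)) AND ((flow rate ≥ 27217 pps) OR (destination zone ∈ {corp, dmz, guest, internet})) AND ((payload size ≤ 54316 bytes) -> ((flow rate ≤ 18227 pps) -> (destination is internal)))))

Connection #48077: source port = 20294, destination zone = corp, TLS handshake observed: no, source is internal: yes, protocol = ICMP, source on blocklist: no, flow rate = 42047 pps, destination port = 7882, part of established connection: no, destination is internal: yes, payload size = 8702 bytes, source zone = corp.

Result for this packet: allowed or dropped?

Atomic conditions:
  destination port ≤ 49027: 7882 ≤ 49027 is true
  payload size ≤ 6043 bytes: 8702 ≤ 6043 is false
  TLS handshake observed: no → false
  flow rate ≥ 2950 pps: 42047 ≥ 2950 is true
  protocol = GRE: ICMP == GRE is false
  destination zone = mgmt: corp == mgmt is false
  NOT destination is internal: yes → false
  source port = 20025: 20294 == 20025 is false
  NOT part of established connection: no → true
  source on blocklist: no → false
  NOT source on blocklist: no → true
  source zone ∈ {corp, dmz, vpn}: corp is in the set → true
  NOT source is internal: yes → false
  flow rate ≥ 27217 pps: 42047 ≥ 27217 is true
  destination zone ∈ {corp, dmz, guest, internet}: corp is in the set → true
  payload size ≤ 54316 bytes: 8702 ≤ 54316 is true
  flow rate ≤ 18227 pps: 42047 ≤ 18227 is false
  destination is internal: yes → true
Combine:
[1.1.1] true AND false = false
[1.1] NOT false = true
[1.2] false OR true = true
[1.3.1] false OR false = false
[1.3] NOT false = true
[1.4] false OR false OR true = true
[1] true AND true AND true AND true = true
[2.1.1] false → true (antecedent false ⇒ implication holds) = true
[2.1.2] true AND false = false
[2.1.3] true OR true = true
[2.1.4.2] false → true (antecedent false ⇒ implication holds) = true
[2.1.4] true → true = true
[2.1] true AND false AND true AND true = false
[2] NOT false = true
[root] true AND true = true
Overall: true → allowed

Allowed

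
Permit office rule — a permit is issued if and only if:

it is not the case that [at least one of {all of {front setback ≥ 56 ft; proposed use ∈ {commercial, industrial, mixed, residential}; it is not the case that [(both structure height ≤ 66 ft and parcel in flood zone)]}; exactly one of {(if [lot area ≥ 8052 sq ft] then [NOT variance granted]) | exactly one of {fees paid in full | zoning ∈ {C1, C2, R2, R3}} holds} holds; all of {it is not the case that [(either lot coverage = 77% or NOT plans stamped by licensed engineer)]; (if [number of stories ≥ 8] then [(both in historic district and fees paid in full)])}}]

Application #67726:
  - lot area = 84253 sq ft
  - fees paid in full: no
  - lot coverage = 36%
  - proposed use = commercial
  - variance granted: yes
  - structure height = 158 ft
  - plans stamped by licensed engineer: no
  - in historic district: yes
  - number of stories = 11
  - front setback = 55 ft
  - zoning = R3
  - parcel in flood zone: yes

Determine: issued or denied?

Atomic conditions:
  front setback ≥ 56 ft: 55 ≥ 56 is false
  proposed use ∈ {commercial, industrial, mixed, residential}: commercial is in the set → true
  structure height ≤ 66 ft: 158 ≤ 66 is false
  parcel in flood zone: yes → true
  lot area ≥ 8052 sq ft: 84253 ≥ 8052 is true
  NOT variance granted: yes → false
  fees paid in full: no → false
  zoning ∈ {C1, C2, R2, R3}: R3 is in the set → true
  lot coverage = 77%: 36 == 77 is false
  NOT plans stamped by licensed engineer: no → true
  number of stories ≥ 8: 11 ≥ 8 is true
  in historic district: yes → true
Combine:
[1.1.3.1] false AND true = false
[1.1.3] NOT false = true
[1.1] false AND true AND true = false
[1.2.1] true → false = false
[1.2.2] exactly-one(false, true) = true
[1.2] exactly-one(false, true) = true
[1.3.1.1] false OR true = true
[1.3.1] NOT true = false
[1.3.2.2] true AND false = false
[1.3.2] true → false = false
[1.3] false AND false = false
[1] false OR true OR false = true
[root] NOT true = false
Overall: false → denied

Denied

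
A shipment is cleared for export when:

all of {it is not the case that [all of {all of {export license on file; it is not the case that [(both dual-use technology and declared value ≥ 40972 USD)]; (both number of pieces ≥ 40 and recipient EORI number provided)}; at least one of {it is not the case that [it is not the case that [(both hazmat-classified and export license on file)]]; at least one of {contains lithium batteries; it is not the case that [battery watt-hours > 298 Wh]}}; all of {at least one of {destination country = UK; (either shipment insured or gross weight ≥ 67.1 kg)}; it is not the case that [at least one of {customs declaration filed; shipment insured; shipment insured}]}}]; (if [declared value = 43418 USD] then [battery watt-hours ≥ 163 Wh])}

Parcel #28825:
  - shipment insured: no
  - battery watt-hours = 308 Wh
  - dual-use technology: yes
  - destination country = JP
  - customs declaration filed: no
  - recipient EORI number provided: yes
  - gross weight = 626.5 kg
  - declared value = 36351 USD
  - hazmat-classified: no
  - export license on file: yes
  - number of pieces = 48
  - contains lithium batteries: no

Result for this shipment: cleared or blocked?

Atomic conditions:
  export license on file: yes → true
  dual-use technology: yes → true
  declared value ≥ 40972 USD: 36351 ≥ 40972 is false
  number of pieces ≥ 40: 48 ≥ 40 is true
  recipient EORI number provided: yes → true
  hazmat-classified: no → false
  contains lithium batteries: no → false
  battery watt-hours > 298 Wh: 308 > 298 is true
  destination country = UK: JP == UK is false
  shipment insured: no → false
  gross weight ≥ 67.1 kg: 626.5 ≥ 67.1 is true
  customs declaration filed: no → false
  declared value = 43418 USD: 36351 == 43418 is false
  battery watt-hours ≥ 163 Wh: 308 ≥ 163 is true
Combine:
[1.1.1.2.1] true AND false = false
[1.1.1.2] NOT false = true
[1.1.1.3] true AND true = true
[1.1.1] true AND true AND true = true
[1.1.2.1.1.1] false AND true = false
[1.1.2.1.1] NOT false = true
[1.1.2.1] NOT true = false
[1.1.2.2.2] NOT true = false
[1.1.2.2] false OR false = false
[1.1.2] false OR false = false
[1.1.3.1.2] false OR true = true
[1.1.3.1] false OR true = true
[1.1.3.2.1] false OR false OR false = false
[1.1.3.2] NOT false = true
[1.1.3] true AND true = true
[1.1] true AND false AND true = false
[1] NOT false = true
[2] false → true (antecedent false ⇒ implication holds) = true
[root] true AND true = true
Overall: true → cleared

Cleared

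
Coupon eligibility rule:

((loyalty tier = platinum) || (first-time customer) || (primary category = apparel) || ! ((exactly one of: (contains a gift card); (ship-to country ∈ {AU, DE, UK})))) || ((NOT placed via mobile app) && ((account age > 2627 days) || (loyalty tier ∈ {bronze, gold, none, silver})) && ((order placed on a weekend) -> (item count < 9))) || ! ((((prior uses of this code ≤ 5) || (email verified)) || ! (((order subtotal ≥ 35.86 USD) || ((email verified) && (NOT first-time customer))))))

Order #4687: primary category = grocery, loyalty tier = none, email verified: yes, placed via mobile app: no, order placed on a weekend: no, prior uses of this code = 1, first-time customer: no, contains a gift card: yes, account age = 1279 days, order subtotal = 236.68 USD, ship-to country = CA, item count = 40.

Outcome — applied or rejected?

Applied

Atomic conditions:
  loyalty tier = platinum: none == platinum is false
  first-time customer: no → false
  primary category = apparel: grocery == apparel is false
  contains a gift card: yes → true
  ship-to country ∈ {AU, DE, UK}: CA is not in the set → false
  NOT placed via mobile app: no → true
  account age > 2627 days: 1279 > 2627 is false
  loyalty tier ∈ {bronze, gold, none, silver}: none is in the set → true
  order placed on a weekend: no → false
  item count < 9: 40 < 9 is false
  prior uses of this code ≤ 5: 1 ≤ 5 is true
  email verified: yes → true
  order subtotal ≥ 35.86 USD: 236.68 ≥ 35.86 is true
  NOT first-time customer: no → true
Combine:
[1.4.1] exactly-one(true, false) = true
[1.4] NOT true = false
[1] false OR false OR false OR false = false
[2.2] false OR true = true
[2.3] false → false (antecedent false ⇒ implication holds) = true
[2] true AND true AND true = true
[3.1.1] true OR true = true
[3.1.2.1.2] true AND true = true
[3.1.2.1] true OR true = true
[3.1.2] NOT true = false
[3.1] true OR false = true
[3] NOT true = false
[root] false OR true OR false = true
Overall: true → applied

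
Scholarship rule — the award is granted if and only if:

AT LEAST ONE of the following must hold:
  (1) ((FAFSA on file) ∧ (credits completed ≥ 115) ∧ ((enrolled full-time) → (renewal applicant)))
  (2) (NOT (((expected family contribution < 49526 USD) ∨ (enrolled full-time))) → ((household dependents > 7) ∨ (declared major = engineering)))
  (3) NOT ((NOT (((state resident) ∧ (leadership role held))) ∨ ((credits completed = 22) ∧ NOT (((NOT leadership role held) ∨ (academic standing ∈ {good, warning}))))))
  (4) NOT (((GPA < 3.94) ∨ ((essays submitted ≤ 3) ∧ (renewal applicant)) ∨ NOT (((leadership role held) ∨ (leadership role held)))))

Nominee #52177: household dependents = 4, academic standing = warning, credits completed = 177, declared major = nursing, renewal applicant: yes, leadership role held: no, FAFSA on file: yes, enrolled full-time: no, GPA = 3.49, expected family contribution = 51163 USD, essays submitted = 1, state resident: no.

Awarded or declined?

Awarded

Atomic conditions:
  FAFSA on file: yes → true
  credits completed ≥ 115: 177 ≥ 115 is true
  enrolled full-time: no → false
  renewal applicant: yes → true
  expected family contribution < 49526 USD: 51163 < 49526 is false
  household dependents > 7: 4 > 7 is false
  declared major = engineering: nursing == engineering is false
  state resident: no → false
  leadership role held: no → false
  credits completed = 22: 177 == 22 is false
  NOT leadership role held: no → true
  academic standing ∈ {good, warning}: warning is in the set → true
  GPA < 3.94: 3.49 < 3.94 is true
  essays submitted ≤ 3: 1 ≤ 3 is true
Combine:
[1.3] false → true (antecedent false ⇒ implication holds) = true
[1] true AND true AND true = true
[2.1.1] false OR false = false
[2.1] NOT false = true
[2.2] false OR false = false
[2] true → false = false
[3.1.1.1] false AND false = false
[3.1.1] NOT false = true
[3.1.2.2.1] true OR true = true
[3.1.2.2] NOT true = false
[3.1.2] false AND false = false
[3.1] true OR false = true
[3] NOT true = false
[4.1.2] true AND true = true
[4.1.3.1] false OR false = false
[4.1.3] NOT false = true
[4.1] true OR true OR true = true
[4] NOT true = false
[root] true OR false OR false OR false = true
Overall: true → awarded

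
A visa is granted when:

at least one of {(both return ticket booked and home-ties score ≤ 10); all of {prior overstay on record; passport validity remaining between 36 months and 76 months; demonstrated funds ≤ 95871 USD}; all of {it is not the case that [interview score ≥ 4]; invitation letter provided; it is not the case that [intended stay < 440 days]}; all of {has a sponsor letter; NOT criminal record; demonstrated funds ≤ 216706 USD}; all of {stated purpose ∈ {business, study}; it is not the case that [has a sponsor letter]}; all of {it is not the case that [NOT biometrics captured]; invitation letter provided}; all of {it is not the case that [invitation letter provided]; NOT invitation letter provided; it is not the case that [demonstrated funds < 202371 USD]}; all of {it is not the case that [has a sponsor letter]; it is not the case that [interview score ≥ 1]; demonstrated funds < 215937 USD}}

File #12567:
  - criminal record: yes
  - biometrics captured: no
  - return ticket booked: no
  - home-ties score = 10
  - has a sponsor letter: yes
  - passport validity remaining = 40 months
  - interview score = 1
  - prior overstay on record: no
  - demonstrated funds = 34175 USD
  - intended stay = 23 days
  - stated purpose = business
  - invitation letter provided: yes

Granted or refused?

Refused

Atomic conditions:
  return ticket booked: no → false
  home-ties score ≤ 10: 10 ≤ 10 is true
  prior overstay on record: no → false
  passport validity remaining between 36 months and 76 months: 40 in [36, 76] is true
  demonstrated funds ≤ 95871 USD: 34175 ≤ 95871 is true
  interview score ≥ 4: 1 ≥ 4 is false
  invitation letter provided: yes → true
  intended stay < 440 days: 23 < 440 is true
  has a sponsor letter: yes → true
  NOT criminal record: yes → false
  demonstrated funds ≤ 216706 USD: 34175 ≤ 216706 is true
  stated purpose ∈ {business, study}: business is in the set → true
  NOT biometrics captured: no → true
  NOT invitation letter provided: yes → false
  demonstrated funds < 202371 USD: 34175 < 202371 is true
  interview score ≥ 1: 1 ≥ 1 is true
  demonstrated funds < 215937 USD: 34175 < 215937 is true
Combine:
[1] false AND true = false
[2] false AND true AND true = false
[3.1] NOT false = true
[3.3] NOT true = false
[3] true AND true AND false = false
[4] true AND false AND true = false
[5.2] NOT true = false
[5] true AND false = false
[6.1] NOT true = false
[6] false AND true = false
[7.1] NOT true = false
[7.3] NOT true = false
[7] false AND false AND false = false
[8.1] NOT true = false
[8.2] NOT true = false
[8] false AND false AND true = false
[root] false OR false OR false OR false OR false OR false OR false OR false = false
Overall: false → refused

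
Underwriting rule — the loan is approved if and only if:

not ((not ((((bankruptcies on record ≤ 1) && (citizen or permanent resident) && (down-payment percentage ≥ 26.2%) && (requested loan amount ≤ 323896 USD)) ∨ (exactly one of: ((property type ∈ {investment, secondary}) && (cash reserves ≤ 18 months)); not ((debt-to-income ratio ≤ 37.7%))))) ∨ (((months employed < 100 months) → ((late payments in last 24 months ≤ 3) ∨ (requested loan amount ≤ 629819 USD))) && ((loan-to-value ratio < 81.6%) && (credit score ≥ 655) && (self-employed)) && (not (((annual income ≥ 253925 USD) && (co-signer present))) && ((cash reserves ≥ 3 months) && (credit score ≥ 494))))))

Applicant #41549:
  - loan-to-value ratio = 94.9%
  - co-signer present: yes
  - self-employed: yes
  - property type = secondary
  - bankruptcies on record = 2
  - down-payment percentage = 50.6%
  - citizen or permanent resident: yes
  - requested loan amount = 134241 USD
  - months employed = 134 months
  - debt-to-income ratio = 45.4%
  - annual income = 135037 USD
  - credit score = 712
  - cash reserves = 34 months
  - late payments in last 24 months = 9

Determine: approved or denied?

Atomic conditions:
  bankruptcies on record ≤ 1: 2 ≤ 1 is false
  citizen or permanent resident: yes → true
  down-payment percentage ≥ 26.2%: 50.6 ≥ 26.2 is true
  requested loan amount ≤ 323896 USD: 134241 ≤ 323896 is true
  property type ∈ {investment, secondary}: secondary is in the set → true
  cash reserves ≤ 18 months: 34 ≤ 18 is false
  debt-to-income ratio ≤ 37.7%: 45.4 ≤ 37.7 is false
  months employed < 100 months: 134 < 100 is false
  late payments in last 24 months ≤ 3: 9 ≤ 3 is false
  requested loan amount ≤ 629819 USD: 134241 ≤ 629819 is true
  loan-to-value ratio < 81.6%: 94.9 < 81.6 is false
  credit score ≥ 655: 712 ≥ 655 is true
  self-employed: yes → true
  annual income ≥ 253925 USD: 135037 ≥ 253925 is false
  co-signer present: yes → true
  cash reserves ≥ 3 months: 34 ≥ 3 is true
  credit score ≥ 494: 712 ≥ 494 is true
Combine:
[1.1.1.1] false AND true AND true AND true = false
[1.1.1.2.1] true AND false = false
[1.1.1.2.2] NOT false = true
[1.1.1.2] exactly-one(false, true) = true
[1.1.1] false OR true = true
[1.1] NOT true = false
[1.2.1.2] false OR true = true
[1.2.1] false → true (antecedent false ⇒ implication holds) = true
[1.2.2] false AND true AND true = false
[1.2.3.1.1] false AND true = false
[1.2.3.1] NOT false = true
[1.2.3.2] true AND true = true
[1.2.3] true AND true = true
[1.2] true AND false AND true = false
[1] false OR false = false
[root] NOT false = true
Overall: true → approved

Approved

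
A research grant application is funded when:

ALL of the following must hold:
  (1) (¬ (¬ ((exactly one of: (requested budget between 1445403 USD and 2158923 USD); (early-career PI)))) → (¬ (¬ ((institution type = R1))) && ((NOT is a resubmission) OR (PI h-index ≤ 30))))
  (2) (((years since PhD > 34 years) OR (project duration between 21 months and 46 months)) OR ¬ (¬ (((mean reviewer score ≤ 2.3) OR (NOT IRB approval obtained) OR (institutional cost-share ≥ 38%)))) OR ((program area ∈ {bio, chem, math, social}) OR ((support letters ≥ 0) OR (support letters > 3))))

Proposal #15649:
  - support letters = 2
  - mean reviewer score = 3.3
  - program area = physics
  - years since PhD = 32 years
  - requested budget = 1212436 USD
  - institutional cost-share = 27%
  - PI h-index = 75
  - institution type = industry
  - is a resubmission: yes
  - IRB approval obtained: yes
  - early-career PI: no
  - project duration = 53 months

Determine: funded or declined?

Atomic conditions:
  requested budget between 1445403 USD and 2158923 USD: 1212436 in [1445403, 2158923] is false
  early-career PI: no → false
  institution type = R1: industry == R1 is false
  NOT is a resubmission: yes → false
  PI h-index ≤ 30: 75 ≤ 30 is false
  years since PhD > 34 years: 32 > 34 is false
  project duration between 21 months and 46 months: 53 in [21, 46] is false
  mean reviewer score ≤ 2.3: 3.3 ≤ 2.3 is false
  NOT IRB approval obtained: yes → false
  institutional cost-share ≥ 38%: 27 ≥ 38 is false
  program area ∈ {bio, chem, math, social}: physics is not in the set → false
  support letters ≥ 0: 2 ≥ 0 is true
  support letters > 3: 2 > 3 is false
Combine:
[1.1.1.1] exactly-one(false, false) = false
[1.1.1] NOT false = true
[1.1] NOT true = false
[1.2.1.1] NOT false = true
[1.2.1] NOT true = false
[1.2.2] false OR false = false
[1.2] false AND false = false
[1] false → false (antecedent false ⇒ implication holds) = true
[2.1] false OR false = false
[2.2.1.1] false OR false OR false = false
[2.2.1] NOT false = true
[2.2] NOT true = false
[2.3.2] true OR false = true
[2.3] false OR true = true
[2] false OR false OR true = true
[root] true AND true = true
Overall: true → funded

Funded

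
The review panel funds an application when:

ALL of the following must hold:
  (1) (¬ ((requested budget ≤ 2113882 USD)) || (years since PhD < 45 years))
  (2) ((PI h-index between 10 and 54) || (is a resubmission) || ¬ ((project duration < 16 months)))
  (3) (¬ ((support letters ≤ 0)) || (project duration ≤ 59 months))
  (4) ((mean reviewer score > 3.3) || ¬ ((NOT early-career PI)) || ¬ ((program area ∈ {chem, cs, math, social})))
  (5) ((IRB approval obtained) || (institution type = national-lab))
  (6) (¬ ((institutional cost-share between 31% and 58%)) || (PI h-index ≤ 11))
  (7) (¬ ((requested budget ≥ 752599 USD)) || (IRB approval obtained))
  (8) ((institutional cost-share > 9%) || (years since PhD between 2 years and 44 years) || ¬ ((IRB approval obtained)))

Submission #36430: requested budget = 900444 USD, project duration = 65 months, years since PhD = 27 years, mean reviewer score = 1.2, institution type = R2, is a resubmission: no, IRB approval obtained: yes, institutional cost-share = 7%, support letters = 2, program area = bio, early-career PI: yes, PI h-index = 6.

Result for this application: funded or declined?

Atomic conditions:
  requested budget ≤ 2113882 USD: 900444 ≤ 2113882 is true
  years since PhD < 45 years: 27 < 45 is true
  PI h-index between 10 and 54: 6 in [10, 54] is false
  is a resubmission: no → false
  project duration < 16 months: 65 < 16 is false
  support letters ≤ 0: 2 ≤ 0 is false
  project duration ≤ 59 months: 65 ≤ 59 is false
  mean reviewer score > 3.3: 1.2 > 3.3 is false
  NOT early-career PI: yes → false
  program area ∈ {chem, cs, math, social}: bio is not in the set → false
  IRB approval obtained: yes → true
  institution type = national-lab: R2 == national-lab is false
  institutional cost-share between 31% and 58%: 7 in [31, 58] is false
  PI h-index ≤ 11: 6 ≤ 11 is true
  requested budget ≥ 752599 USD: 900444 ≥ 752599 is true
  institutional cost-share > 9%: 7 > 9 is false
  years since PhD between 2 years and 44 years: 27 in [2, 44] is true
Combine:
[1.1] NOT true = false
[1] false OR true = true
[2.3] NOT false = true
[2] false OR false OR true = true
[3.1] NOT false = true
[3] true OR false = true
[4.2] NOT false = true
[4.3] NOT false = true
[4] false OR true OR true = true
[5] true OR false = true
[6.1] NOT false = true
[6] true OR true = true
[7.1] NOT true = false
[7] false OR true = true
[8.3] NOT true = false
[8] false OR true OR false = true
[root] true AND true AND true AND true AND true AND true AND true AND true = true
Overall: true → funded

Funded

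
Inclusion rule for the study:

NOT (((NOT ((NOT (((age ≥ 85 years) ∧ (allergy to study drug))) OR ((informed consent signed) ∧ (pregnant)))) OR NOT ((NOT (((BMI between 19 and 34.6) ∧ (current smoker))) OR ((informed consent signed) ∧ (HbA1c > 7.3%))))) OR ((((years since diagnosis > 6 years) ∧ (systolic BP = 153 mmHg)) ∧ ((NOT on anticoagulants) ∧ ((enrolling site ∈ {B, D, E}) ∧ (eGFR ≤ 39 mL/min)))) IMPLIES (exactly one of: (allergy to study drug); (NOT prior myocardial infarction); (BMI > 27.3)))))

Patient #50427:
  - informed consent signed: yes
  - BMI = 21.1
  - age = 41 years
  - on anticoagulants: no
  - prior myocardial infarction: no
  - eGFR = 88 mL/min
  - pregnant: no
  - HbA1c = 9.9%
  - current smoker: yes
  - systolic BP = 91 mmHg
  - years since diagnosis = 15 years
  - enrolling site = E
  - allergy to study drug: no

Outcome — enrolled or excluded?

Excluded

Atomic conditions:
  age ≥ 85 years: 41 ≥ 85 is false
  allergy to study drug: no → false
  informed consent signed: yes → true
  pregnant: no → false
  BMI between 19 and 34.6: 21.1 in [19, 34.6] is true
  current smoker: yes → true
  HbA1c > 7.3%: 9.9 > 7.3 is true
  years since diagnosis > 6 years: 15 > 6 is true
  systolic BP = 153 mmHg: 91 == 153 is false
  NOT on anticoagulants: no → true
  enrolling site ∈ {B, D, E}: E is in the set → true
  eGFR ≤ 39 mL/min: 88 ≤ 39 is false
  NOT prior myocardial infarction: no → true
  BMI > 27.3: 21.1 > 27.3 is false
Combine:
[1.1.1.1.1.1] false AND false = false
[1.1.1.1.1] NOT false = true
[1.1.1.1.2] true AND false = false
[1.1.1.1] true OR false = true
[1.1.1] NOT true = false
[1.1.2.1.1.1] true AND true = true
[1.1.2.1.1] NOT true = false
[1.1.2.1.2] true AND true = true
[1.1.2.1] false OR true = true
[1.1.2] NOT true = false
[1.1] false OR false = false
[1.2.1.1] true AND false = false
[1.2.1.2.2] true AND false = false
[1.2.1.2] true AND false = false
[1.2.1] false AND false = false
[1.2.2] exactly-one(false, true, false) = true
[1.2] false → true (antecedent false ⇒ implication holds) = true
[1] false OR true = true
[root] NOT true = false
Overall: false → excluded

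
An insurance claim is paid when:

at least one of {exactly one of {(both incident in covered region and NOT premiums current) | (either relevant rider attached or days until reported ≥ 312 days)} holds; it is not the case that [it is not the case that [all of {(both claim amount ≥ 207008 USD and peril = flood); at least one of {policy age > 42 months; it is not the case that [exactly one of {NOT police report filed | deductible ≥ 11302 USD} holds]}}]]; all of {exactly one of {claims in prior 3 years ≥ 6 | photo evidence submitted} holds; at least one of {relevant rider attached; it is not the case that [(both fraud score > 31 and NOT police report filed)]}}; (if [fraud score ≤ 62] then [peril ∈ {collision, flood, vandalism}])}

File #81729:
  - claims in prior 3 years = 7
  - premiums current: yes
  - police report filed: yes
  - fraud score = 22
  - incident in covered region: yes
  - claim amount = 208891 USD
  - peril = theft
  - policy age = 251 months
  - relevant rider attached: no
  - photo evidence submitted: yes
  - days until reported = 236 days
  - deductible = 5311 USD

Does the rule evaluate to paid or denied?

Denied

Atomic conditions:
  incident in covered region: yes → true
  NOT premiums current: yes → false
  relevant rider attached: no → false
  days until reported ≥ 312 days: 236 ≥ 312 is false
  claim amount ≥ 207008 USD: 208891 ≥ 207008 is true
  peril = flood: theft == flood is false
  policy age > 42 months: 251 > 42 is true
  NOT police report filed: yes → false
  deductible ≥ 11302 USD: 5311 ≥ 11302 is false
  claims in prior 3 years ≥ 6: 7 ≥ 6 is true
  photo evidence submitted: yes → true
  fraud score > 31: 22 > 31 is false
  fraud score ≤ 62: 22 ≤ 62 is true
  peril ∈ {collision, flood, vandalism}: theft is not in the set → false
Combine:
[1.1] true AND false = false
[1.2] false OR false = false
[1] exactly-one(false, false) = false
[2.1.1.1] true AND false = false
[2.1.1.2.2.1] exactly-one(false, false) = false
[2.1.1.2.2] NOT false = true
[2.1.1.2] true OR true = true
[2.1.1] false AND true = false
[2.1] NOT false = true
[2] NOT true = false
[3.1] exactly-one(true, true) = false
[3.2.2.1] false AND false = false
[3.2.2] NOT false = true
[3.2] false OR true = true
[3] false AND true = false
[4] true → false = false
[root] false OR false OR false OR false = false
Overall: false → denied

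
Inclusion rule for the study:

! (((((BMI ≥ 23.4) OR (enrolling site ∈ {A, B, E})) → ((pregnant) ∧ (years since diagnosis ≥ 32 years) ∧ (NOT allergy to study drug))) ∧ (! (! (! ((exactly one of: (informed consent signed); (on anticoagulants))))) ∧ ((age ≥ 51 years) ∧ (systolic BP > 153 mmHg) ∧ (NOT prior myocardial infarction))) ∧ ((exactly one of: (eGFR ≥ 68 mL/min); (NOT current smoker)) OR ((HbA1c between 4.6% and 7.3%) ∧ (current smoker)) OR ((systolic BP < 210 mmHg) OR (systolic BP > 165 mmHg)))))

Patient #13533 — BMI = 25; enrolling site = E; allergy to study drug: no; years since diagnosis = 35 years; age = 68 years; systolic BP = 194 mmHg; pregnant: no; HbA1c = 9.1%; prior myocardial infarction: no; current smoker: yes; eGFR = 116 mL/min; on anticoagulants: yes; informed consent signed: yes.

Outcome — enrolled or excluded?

Atomic conditions:
  BMI ≥ 23.4: 25 ≥ 23.4 is true
  enrolling site ∈ {A, B, E}: E is in the set → true
  pregnant: no → false
  years since diagnosis ≥ 32 years: 35 ≥ 32 is true
  NOT allergy to study drug: no → true
  informed consent signed: yes → true
  on anticoagulants: yes → true
  age ≥ 51 years: 68 ≥ 51 is true
  systolic BP > 153 mmHg: 194 > 153 is true
  NOT prior myocardial infarction: no → true
  eGFR ≥ 68 mL/min: 116 ≥ 68 is true
  NOT current smoker: yes → false
  HbA1c between 4.6% and 7.3%: 9.1 in [4.6, 7.3] is false
  current smoker: yes → true
  systolic BP < 210 mmHg: 194 < 210 is true
  systolic BP > 165 mmHg: 194 > 165 is true
Combine:
[1.1.1] true OR true = true
[1.1.2] false AND true AND true = false
[1.1] true → false = false
[1.2.1.1.1.1] exactly-one(true, true) = false
[1.2.1.1.1] NOT false = true
[1.2.1.1] NOT true = false
[1.2.1] NOT false = true
[1.2.2] true AND true AND true = true
[1.2] true AND true = true
[1.3.1] exactly-one(true, false) = true
[1.3.2] false AND true = false
[1.3.3] true OR true = true
[1.3] true OR false OR true = true
[1] false AND true AND true = false
[root] NOT false = true
Overall: true → enrolled

Enrolled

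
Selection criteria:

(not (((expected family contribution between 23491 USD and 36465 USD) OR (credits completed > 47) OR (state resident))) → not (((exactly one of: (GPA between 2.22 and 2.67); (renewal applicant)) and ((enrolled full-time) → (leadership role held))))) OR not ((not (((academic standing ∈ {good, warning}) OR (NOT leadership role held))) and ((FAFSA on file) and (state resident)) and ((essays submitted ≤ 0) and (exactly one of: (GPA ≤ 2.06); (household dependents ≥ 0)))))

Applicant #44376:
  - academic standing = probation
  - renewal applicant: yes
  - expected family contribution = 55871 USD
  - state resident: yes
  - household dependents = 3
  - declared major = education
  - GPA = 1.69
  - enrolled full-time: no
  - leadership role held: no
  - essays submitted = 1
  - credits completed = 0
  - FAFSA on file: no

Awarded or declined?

Atomic conditions:
  expected family contribution between 23491 USD and 36465 USD: 55871 in [23491, 36465] is false
  credits completed > 47: 0 > 47 is false
  state resident: yes → true
  GPA between 2.22 and 2.67: 1.69 in [2.22, 2.67] is false
  renewal applicant: yes → true
  enrolled full-time: no → false
  leadership role held: no → false
  academic standing ∈ {good, warning}: probation is not in the set → false
  NOT leadership role held: no → true
  FAFSA on file: no → false
  essays submitted ≤ 0: 1 ≤ 0 is false
  GPA ≤ 2.06: 1.69 ≤ 2.06 is true
  household dependents ≥ 0: 3 ≥ 0 is true
Combine:
[1.1.1] false OR false OR true = true
[1.1] NOT true = false
[1.2.1.1] exactly-one(false, true) = true
[1.2.1.2] false → false (antecedent false ⇒ implication holds) = true
[1.2.1] true AND true = true
[1.2] NOT true = false
[1] false → false (antecedent false ⇒ implication holds) = true
[2.1.1.1] false OR true = true
[2.1.1] NOT true = false
[2.1.2] false AND true = false
[2.1.3.2] exactly-one(true, true) = false
[2.1.3] false AND false = false
[2.1] false AND false AND false = false
[2] NOT false = true
[root] true OR true = true
Overall: true → awarded

Awarded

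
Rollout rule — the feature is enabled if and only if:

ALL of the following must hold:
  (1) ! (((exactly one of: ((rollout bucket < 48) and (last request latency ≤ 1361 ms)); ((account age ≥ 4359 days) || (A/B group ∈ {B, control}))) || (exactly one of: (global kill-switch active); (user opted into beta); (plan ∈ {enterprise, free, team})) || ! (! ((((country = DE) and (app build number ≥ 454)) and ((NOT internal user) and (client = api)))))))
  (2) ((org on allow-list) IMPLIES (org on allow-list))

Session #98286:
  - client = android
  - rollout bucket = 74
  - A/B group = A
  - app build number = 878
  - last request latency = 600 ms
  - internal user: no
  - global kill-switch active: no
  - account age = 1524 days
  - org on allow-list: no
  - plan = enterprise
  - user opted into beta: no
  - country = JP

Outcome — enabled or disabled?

Disabled

Atomic conditions:
  rollout bucket < 48: 74 < 48 is false
  last request latency ≤ 1361 ms: 600 ≤ 1361 is true
  account age ≥ 4359 days: 1524 ≥ 4359 is false
  A/B group ∈ {B, control}: A is not in the set → false
  global kill-switch active: no → false
  user opted into beta: no → false
  plan ∈ {enterprise, free, team}: enterprise is in the set → true
  country = DE: JP == DE is false
  app build number ≥ 454: 878 ≥ 454 is true
  NOT internal user: no → true
  client = api: android == api is false
  org on allow-list: no → false
Combine:
[1.1.1.1] false AND true = false
[1.1.1.2] false OR false = false
[1.1.1] exactly-one(false, false) = false
[1.1.2] exactly-one(false, false, true) = true
[1.1.3.1.1.1] false AND true = false
[1.1.3.1.1.2] true AND false = false
[1.1.3.1.1] false AND false = false
[1.1.3.1] NOT false = true
[1.1.3] NOT true = false
[1.1] false OR true OR false = true
[1] NOT true = false
[2] false → false (antecedent false ⇒ implication holds) = true
[root] false AND true = false
Overall: false → disabled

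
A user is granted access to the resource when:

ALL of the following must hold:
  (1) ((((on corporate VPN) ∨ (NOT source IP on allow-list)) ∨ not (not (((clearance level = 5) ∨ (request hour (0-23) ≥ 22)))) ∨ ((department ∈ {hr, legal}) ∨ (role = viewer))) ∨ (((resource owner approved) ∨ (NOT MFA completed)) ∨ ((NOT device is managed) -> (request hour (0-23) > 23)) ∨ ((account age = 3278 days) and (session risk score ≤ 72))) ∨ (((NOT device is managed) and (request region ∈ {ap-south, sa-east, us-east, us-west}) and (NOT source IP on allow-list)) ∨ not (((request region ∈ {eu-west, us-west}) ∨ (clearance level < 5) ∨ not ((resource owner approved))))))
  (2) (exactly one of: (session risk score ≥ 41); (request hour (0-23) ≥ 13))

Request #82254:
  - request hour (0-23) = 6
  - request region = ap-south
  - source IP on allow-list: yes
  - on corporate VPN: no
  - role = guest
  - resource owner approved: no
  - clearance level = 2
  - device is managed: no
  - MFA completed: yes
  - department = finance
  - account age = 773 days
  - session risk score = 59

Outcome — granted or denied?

Atomic conditions:
  on corporate VPN: no → false
  NOT source IP on allow-list: yes → false
  clearance level = 5: 2 == 5 is false
  request hour (0-23) ≥ 22: 6 ≥ 22 is false
  department ∈ {hr, legal}: finance is not in the set → false
  role = viewer: guest == viewer is false
  resource owner approved: no → false
  NOT MFA completed: yes → false
  NOT device is managed: no → true
  request hour (0-23) > 23: 6 > 23 is false
  account age = 3278 days: 773 == 3278 is false
  session risk score ≤ 72: 59 ≤ 72 is true
  request region ∈ {ap-south, sa-east, us-east, us-west}: ap-south is in the set → true
  request region ∈ {eu-west, us-west}: ap-south is not in the set → false
  clearance level < 5: 2 < 5 is true
  session risk score ≥ 41: 59 ≥ 41 is true
  request hour (0-23) ≥ 13: 6 ≥ 13 is false
Combine:
[1.1.1] false OR false = false
[1.1.2.1.1] false OR false = false
[1.1.2.1] NOT false = true
[1.1.2] NOT true = false
[1.1.3] false OR false = false
[1.1] false OR false OR false = false
[1.2.1] false OR false = false
[1.2.2] true → false = false
[1.2.3] false AND true = false
[1.2] false OR false OR false = false
[1.3.1] true AND true AND false = false
[1.3.2.1.3] NOT false = true
[1.3.2.1] false OR true OR true = true
[1.3.2] NOT true = false
[1.3] false OR false = false
[1] false OR false OR false = false
[2] exactly-one(true, false) = true
[root] false AND true = false
Overall: false → denied

Denied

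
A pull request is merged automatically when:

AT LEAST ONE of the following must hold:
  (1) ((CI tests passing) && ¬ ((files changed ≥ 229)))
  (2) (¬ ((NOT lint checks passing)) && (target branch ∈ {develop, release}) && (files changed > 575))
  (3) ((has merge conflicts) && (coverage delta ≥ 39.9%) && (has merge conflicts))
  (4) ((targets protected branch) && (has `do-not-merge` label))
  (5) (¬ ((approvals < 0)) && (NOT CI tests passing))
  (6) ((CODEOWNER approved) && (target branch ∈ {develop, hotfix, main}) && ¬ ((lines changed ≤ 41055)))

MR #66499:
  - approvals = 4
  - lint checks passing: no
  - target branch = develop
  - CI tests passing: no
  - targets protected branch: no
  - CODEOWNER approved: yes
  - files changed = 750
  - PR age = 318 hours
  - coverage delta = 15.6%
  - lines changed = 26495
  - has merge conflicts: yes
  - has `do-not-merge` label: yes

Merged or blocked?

Atomic conditions:
  CI tests passing: no → false
  files changed ≥ 229: 750 ≥ 229 is true
  NOT lint checks passing: no → true
  target branch ∈ {develop, release}: develop is in the set → true
  files changed > 575: 750 > 575 is true
  has merge conflicts: yes → true
  coverage delta ≥ 39.9%: 15.6 ≥ 39.9 is false
  targets protected branch: no → false
  has `do-not-merge` label: yes → true
  approvals < 0: 4 < 0 is false
  NOT CI tests passing: no → true
  CODEOWNER approved: yes → true
  target branch ∈ {develop, hotfix, main}: develop is in the set → true
  lines changed ≤ 41055: 26495 ≤ 41055 is true
Combine:
[1.2] NOT true = false
[1] false AND false = false
[2.1] NOT true = false
[2] false AND true AND true = false
[3] true AND false AND true = false
[4] false AND true = false
[5.1] NOT false = true
[5] true AND true = true
[6.3] NOT true = false
[6] true AND true AND false = false
[root] false OR false OR false OR false OR true OR false = true
Overall: true → merged

Merged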